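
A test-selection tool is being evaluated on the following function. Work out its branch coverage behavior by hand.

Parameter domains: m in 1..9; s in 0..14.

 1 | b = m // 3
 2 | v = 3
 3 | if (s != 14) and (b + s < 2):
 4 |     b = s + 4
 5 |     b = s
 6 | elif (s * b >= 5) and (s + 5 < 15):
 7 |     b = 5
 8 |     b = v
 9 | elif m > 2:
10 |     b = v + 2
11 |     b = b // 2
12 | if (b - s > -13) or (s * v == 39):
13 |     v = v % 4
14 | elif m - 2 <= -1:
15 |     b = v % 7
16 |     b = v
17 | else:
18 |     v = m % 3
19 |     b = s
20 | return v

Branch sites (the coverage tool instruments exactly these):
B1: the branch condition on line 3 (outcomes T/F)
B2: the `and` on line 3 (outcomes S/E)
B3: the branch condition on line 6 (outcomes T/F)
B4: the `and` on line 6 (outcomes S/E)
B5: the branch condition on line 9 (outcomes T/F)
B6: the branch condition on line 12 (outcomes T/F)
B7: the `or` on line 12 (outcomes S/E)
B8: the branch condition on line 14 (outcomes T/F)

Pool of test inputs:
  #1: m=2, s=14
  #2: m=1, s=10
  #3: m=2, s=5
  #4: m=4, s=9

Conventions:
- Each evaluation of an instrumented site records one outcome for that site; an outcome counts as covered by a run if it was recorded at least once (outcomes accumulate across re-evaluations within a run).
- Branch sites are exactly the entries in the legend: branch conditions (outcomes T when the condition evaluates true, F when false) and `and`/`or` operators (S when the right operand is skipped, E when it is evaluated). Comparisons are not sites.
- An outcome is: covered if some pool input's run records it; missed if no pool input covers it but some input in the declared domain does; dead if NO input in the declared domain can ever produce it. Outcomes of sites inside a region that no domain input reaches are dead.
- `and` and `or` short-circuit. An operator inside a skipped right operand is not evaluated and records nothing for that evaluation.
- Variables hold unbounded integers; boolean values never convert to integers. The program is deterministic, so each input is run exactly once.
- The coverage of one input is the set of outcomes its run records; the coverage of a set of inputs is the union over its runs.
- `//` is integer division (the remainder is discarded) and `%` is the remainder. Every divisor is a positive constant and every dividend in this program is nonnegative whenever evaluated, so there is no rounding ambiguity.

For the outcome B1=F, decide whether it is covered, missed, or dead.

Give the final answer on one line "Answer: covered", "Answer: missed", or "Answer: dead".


B1=F is recorded by pool input(s) 1, 2, 3, 4 -> covered
Answer: covered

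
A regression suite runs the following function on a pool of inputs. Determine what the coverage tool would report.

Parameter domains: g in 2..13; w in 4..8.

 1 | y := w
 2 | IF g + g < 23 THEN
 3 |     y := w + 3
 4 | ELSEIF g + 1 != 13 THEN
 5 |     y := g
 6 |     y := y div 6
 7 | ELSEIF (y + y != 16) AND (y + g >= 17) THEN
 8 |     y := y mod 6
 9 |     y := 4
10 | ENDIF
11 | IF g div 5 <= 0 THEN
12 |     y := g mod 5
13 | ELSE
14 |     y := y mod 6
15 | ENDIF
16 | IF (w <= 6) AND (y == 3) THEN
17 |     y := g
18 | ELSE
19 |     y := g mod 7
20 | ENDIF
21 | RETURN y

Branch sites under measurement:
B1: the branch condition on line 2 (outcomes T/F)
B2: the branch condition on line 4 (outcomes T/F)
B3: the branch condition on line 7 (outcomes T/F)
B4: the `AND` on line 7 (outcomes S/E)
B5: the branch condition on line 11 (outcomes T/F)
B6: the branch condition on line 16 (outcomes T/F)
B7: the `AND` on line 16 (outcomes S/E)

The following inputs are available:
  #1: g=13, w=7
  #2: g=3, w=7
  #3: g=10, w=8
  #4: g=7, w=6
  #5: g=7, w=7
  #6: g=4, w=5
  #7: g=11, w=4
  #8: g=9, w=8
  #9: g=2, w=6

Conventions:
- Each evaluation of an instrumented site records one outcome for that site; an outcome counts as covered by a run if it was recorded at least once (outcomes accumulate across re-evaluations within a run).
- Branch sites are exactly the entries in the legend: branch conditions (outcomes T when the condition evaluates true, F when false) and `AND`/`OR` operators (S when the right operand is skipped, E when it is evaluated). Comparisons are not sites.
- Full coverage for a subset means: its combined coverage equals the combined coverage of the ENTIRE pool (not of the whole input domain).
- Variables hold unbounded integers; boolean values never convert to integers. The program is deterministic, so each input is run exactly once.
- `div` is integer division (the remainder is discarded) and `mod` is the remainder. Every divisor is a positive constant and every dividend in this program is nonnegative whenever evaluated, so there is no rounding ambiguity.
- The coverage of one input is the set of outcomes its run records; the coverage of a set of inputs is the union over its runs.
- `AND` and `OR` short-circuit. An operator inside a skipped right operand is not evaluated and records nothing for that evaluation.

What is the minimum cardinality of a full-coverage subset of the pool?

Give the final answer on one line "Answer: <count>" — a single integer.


#1 (g=13, w=7) -> B1->F, B2->T, B5->F, B7->S, B6->F; covered: B1=F, B2=T, B5=F, B6=F, B7=S
#2 (g=3, w=7) -> B1->T, B5->T, B7->S, B6->F; covered: B1=T, B5=T, B6=F, B7=S
#3 (g=10, w=8) -> B1->T, B5->F, B7->S, B6->F; covered: B1=T, B5=F, B6=F, B7=S
#4 (g=7, w=6) -> B1->T, B5->F, B7->E, B6->T; covered: B1=T, B5=F, B6=T, B7=E
#5 (g=7, w=7) -> B1->T, B5->F, B7->S, B6->F; covered: B1=T, B5=F, B6=F, B7=S
#6 (g=4, w=5) -> B1->T, B5->T, B7->E, B6->F; covered: B1=T, B5=T, B6=F, B7=E
#7 (g=11, w=4) -> B1->T, B5->F, B7->E, B6->F; covered: B1=T, B5=F, B6=F, B7=E
#8 (g=9, w=8) -> B1->T, B5->F, B7->S, B6->F; covered: B1=T, B5=F, B6=F, B7=S
#9 (g=2, w=6) -> B1->T, B5->T, B7->E, B6->F; covered: B1=T, B5=T, B6=F, B7=E
the full pool covers 9 outcomes: B1=T, B1=F, B2=T, B5=T, B5=F, B6=T, B6=F, B7=S, B7=E
size 1 is not enough: best union over all size-1 subsets is 5/9
size 2 is not enough: best union over all size-2 subsets is 8/9
size 3: inputs {1, 2, 4} cover all 9 outcomes, and no lexicographically smaller subset of this size does
Answer: 3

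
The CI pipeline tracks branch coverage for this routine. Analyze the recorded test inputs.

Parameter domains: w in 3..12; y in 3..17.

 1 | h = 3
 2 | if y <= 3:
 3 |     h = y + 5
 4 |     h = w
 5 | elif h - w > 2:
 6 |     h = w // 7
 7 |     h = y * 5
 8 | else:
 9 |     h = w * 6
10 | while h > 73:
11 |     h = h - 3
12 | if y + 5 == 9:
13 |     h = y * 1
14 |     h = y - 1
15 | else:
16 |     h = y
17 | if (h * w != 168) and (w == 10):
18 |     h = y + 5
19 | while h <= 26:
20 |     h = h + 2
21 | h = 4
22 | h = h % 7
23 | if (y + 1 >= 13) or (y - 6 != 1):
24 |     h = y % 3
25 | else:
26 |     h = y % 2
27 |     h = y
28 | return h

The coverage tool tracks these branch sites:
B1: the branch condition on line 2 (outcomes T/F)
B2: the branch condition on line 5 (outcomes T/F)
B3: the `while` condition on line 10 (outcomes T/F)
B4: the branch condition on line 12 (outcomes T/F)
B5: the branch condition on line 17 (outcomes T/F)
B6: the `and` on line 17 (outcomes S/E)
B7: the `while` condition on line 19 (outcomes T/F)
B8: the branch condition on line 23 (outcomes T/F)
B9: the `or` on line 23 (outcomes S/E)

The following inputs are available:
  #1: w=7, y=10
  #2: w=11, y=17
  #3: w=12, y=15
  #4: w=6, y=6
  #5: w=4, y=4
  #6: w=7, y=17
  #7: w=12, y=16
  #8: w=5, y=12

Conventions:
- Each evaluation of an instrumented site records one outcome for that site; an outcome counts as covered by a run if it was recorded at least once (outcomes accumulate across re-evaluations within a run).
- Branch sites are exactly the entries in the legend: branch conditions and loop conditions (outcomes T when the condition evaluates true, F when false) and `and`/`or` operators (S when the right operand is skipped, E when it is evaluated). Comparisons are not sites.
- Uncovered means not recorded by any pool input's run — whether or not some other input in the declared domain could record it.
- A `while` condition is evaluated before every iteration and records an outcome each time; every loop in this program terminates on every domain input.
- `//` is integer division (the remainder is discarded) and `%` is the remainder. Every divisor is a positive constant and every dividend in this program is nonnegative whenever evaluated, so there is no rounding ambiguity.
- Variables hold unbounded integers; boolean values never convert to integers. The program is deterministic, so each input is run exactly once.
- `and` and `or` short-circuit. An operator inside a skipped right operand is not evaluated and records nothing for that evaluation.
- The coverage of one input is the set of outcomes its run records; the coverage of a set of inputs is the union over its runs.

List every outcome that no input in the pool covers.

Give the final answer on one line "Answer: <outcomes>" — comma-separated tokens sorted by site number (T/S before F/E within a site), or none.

input #1, w=7, y=10: outcomes B1=F, B2=F, B3=F, B4=F, B5=F, B6=E, B7=T, B7=F, B8=T, B9=E
input #2, w=11, y=17: outcomes B1=F, B2=F, B3=F, B4=F, B5=F, B6=E, B7=T, B7=F, B8=T, B9=S
input #3, w=12, y=15: outcomes B1=F, B2=F, B3=F, B4=F, B5=F, B6=E, B7=T, B7=F, B8=T, B9=S
input #4, w=6, y=6: outcomes B1=F, B2=F, B3=F, B4=F, B5=F, B6=E, B7=T, B7=F, B8=T, B9=E
input #5, w=4, y=4: outcomes B1=F, B2=F, B3=F, B4=T, B5=F, B6=E, B7=T, B7=F, B8=T, B9=E
input #6, w=7, y=17: outcomes B1=F, B2=F, B3=F, B4=F, B5=F, B6=E, B7=T, B7=F, B8=T, B9=S
input #7, w=12, y=16: outcomes B1=F, B2=F, B3=F, B4=F, B5=F, B6=E, B7=T, B7=F, B8=T, B9=S
input #8, w=5, y=12: outcomes B1=F, B2=F, B3=F, B4=F, B5=F, B6=E, B7=T, B7=F, B8=T, B9=S
union over the pool: B1=F, B2=F, B3=F, B4=T, B4=F, B5=F, B6=E, B7=T, B7=F, B8=T, B9=S, B9=E
uncovered (6 of 18): B1=T, B2=T, B3=T, B5=T, B6=S, B8=F

Answer: B1=T, B2=T, B3=T, B5=T, B6=S, B8=F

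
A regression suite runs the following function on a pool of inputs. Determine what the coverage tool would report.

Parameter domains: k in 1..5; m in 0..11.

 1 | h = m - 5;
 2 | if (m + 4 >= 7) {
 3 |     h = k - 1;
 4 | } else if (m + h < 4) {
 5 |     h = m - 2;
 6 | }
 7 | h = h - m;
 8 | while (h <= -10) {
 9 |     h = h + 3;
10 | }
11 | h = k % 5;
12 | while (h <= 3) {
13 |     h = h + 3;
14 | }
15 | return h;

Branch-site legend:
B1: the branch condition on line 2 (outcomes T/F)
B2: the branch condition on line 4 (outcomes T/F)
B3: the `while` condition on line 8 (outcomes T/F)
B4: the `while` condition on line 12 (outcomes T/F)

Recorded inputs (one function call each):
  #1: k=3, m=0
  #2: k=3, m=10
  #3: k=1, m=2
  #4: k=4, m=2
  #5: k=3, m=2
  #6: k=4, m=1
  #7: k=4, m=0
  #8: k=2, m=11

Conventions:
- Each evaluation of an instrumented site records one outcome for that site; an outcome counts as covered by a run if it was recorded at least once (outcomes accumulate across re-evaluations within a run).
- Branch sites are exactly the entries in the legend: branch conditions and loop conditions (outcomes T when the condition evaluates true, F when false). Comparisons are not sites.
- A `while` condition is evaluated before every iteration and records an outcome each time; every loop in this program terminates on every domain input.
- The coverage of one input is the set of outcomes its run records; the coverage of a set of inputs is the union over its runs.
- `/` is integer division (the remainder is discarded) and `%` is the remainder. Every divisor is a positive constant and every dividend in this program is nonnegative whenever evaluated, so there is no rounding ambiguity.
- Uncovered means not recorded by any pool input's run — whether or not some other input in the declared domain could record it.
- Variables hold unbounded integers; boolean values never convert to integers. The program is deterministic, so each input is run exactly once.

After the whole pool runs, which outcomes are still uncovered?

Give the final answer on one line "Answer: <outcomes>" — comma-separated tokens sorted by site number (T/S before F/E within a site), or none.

input #1 (k=3, m=0): events B1->F, B2->T, B3->F, B4->T, B4->F; covers B1=F, B2=T, B3=F, B4=T, B4=F
input #2 (k=3, m=10): events B1->T, B3->F, B4->T, B4->F; covers B1=T, B3=F, B4=T, B4=F
input #3 (k=1, m=2): events B1->F, B2->T, B3->F, B4->T, B4->F; covers B1=F, B2=T, B3=F, B4=T, B4=F
input #4 (k=4, m=2): events B1->F, B2->T, B3->F, B4->F; covers B1=F, B2=T, B3=F, B4=F
input #5 (k=3, m=2): events B1->F, B2->T, B3->F, B4->T, B4->F; covers B1=F, B2=T, B3=F, B4=T, B4=F
input #6 (k=4, m=1): events B1->F, B2->T, B3->F, B4->F; covers B1=F, B2=T, B3=F, B4=F
input #7 (k=4, m=0): events B1->F, B2->T, B3->F, B4->F; covers B1=F, B2=T, B3=F, B4=F
input #8 (k=2, m=11): events B1->T, B3->T, B3->F, B4->T, B4->F; covers B1=T, B3=T, B3=F, B4=T, B4=F
union over the pool: B1=T, B1=F, B2=T, B3=T, B3=F, B4=T, B4=F
uncovered (1 of 8): B2=F

Answer: B2=F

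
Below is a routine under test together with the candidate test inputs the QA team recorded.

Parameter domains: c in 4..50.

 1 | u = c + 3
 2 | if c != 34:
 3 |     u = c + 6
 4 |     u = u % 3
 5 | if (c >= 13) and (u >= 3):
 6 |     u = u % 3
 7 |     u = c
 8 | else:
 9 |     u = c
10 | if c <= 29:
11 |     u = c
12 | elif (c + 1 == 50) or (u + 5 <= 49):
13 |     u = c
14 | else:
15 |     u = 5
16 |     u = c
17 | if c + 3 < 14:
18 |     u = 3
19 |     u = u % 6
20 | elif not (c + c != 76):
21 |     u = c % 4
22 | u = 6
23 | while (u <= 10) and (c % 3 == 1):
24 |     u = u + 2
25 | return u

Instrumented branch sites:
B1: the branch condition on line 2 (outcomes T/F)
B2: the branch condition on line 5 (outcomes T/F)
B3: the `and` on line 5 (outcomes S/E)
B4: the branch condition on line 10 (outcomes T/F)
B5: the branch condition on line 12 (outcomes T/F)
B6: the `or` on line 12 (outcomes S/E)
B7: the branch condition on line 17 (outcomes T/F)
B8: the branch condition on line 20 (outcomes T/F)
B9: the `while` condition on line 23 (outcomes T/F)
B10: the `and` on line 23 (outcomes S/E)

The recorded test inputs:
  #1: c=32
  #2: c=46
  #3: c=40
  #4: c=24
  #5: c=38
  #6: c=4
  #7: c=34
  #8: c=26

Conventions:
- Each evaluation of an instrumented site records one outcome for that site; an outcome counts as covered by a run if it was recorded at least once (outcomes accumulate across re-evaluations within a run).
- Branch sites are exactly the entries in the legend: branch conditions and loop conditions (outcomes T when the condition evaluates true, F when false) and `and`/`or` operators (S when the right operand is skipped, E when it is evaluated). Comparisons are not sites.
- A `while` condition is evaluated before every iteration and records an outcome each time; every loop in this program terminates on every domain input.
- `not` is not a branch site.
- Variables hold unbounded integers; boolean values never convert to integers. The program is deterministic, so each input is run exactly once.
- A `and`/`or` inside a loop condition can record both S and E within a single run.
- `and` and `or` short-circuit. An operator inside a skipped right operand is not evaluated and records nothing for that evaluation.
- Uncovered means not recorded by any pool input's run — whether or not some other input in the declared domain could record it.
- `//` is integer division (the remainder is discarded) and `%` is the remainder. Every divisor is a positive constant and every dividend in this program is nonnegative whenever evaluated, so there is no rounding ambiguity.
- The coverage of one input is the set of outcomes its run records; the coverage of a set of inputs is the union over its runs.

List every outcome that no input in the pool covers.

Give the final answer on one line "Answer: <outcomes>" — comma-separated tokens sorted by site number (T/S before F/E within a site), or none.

input #1, c=32: outcomes B1=T, B2=F, B3=E, B4=F, B5=T, B6=E, B7=F, B8=F, B9=F, B10=E
input #2, c=46: outcomes B1=T, B2=F, B3=E, B4=F, B5=F, B6=E, B7=F, B8=F, B9=T, B9=F, B10=S, B10=E
input #3, c=40: outcomes B1=T, B2=F, B3=E, B4=F, B5=T, B6=E, B7=F, B8=F, B9=T, B9=F, B10=S, B10=E
input #4, c=24: outcomes B1=T, B2=F, B3=E, B4=T, B7=F, B8=F, B9=F, B10=E
input #5, c=38: outcomes B1=T, B2=F, B3=E, B4=F, B5=T, B6=E, B7=F, B8=T, B9=F, B10=E
input #6, c=4: outcomes B1=T, B2=F, B3=S, B4=T, B7=T, B9=T, B9=F, B10=S, B10=E
input #7, c=34: outcomes B1=F, B2=T, B3=E, B4=F, B5=T, B6=E, B7=F, B8=F, B9=T, B9=F, B10=S, B10=E
input #8, c=26: outcomes B1=T, B2=F, B3=E, B4=T, B7=F, B8=F, B9=F, B10=E
union over the pool: B1=T, B1=F, B2=T, B2=F, B3=S, B3=E, B4=T, B4=F, B5=T, B5=F, B6=E, B7=T, B7=F, B8=T, B8=F, B9=T, B9=F, B10=S, B10=E
uncovered (1 of 20): B6=S

Answer: B6=S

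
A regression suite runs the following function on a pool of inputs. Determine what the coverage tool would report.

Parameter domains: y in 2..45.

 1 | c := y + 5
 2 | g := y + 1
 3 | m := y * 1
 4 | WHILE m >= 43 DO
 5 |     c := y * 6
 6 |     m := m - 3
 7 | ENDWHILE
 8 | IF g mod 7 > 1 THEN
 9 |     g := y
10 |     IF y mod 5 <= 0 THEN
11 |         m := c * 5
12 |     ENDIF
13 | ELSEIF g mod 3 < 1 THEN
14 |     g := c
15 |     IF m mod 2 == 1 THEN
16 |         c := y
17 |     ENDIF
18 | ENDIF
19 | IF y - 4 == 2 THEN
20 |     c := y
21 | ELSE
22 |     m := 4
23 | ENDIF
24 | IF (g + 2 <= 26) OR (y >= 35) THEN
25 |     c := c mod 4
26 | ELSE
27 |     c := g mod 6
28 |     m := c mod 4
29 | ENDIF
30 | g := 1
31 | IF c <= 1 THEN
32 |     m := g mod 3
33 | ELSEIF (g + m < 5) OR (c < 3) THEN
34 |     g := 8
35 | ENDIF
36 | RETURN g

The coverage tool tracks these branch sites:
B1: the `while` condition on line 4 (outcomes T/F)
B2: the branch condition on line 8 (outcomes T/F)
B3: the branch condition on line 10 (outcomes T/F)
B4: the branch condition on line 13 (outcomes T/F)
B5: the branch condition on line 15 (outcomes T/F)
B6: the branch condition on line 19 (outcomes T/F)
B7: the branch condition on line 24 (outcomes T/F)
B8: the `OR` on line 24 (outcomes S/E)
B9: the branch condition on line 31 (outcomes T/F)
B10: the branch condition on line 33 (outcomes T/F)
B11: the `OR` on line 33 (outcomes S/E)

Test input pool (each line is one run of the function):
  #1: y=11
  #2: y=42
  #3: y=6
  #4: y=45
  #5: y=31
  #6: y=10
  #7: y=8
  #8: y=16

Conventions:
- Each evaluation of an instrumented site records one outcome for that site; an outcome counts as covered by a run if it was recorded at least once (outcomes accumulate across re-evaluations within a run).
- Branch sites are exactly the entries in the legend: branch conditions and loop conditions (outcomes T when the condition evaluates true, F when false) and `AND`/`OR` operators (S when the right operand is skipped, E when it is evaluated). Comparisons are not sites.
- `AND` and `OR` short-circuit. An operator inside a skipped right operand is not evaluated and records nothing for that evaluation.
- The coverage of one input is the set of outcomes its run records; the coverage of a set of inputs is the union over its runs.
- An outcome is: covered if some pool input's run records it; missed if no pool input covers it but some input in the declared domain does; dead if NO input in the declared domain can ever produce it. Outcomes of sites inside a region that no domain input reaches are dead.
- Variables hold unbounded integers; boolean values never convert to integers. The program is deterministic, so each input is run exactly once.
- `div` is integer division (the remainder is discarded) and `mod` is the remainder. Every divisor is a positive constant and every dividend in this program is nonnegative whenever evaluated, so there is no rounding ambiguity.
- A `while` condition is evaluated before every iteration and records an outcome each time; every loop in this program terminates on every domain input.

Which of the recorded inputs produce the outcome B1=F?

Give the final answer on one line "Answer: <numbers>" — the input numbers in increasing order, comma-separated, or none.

input #1 (y=11): hits B1=F
input #2 (y=42): hits B1=F
input #3 (y=6): hits B1=F
input #4 (y=45): hits B1=F
input #5 (y=31): hits B1=F
input #6 (y=10): hits B1=F
input #7 (y=8): hits B1=F
input #8 (y=16): hits B1=F

Answer: 1, 2, 3, 4, 5, 6, 7, 8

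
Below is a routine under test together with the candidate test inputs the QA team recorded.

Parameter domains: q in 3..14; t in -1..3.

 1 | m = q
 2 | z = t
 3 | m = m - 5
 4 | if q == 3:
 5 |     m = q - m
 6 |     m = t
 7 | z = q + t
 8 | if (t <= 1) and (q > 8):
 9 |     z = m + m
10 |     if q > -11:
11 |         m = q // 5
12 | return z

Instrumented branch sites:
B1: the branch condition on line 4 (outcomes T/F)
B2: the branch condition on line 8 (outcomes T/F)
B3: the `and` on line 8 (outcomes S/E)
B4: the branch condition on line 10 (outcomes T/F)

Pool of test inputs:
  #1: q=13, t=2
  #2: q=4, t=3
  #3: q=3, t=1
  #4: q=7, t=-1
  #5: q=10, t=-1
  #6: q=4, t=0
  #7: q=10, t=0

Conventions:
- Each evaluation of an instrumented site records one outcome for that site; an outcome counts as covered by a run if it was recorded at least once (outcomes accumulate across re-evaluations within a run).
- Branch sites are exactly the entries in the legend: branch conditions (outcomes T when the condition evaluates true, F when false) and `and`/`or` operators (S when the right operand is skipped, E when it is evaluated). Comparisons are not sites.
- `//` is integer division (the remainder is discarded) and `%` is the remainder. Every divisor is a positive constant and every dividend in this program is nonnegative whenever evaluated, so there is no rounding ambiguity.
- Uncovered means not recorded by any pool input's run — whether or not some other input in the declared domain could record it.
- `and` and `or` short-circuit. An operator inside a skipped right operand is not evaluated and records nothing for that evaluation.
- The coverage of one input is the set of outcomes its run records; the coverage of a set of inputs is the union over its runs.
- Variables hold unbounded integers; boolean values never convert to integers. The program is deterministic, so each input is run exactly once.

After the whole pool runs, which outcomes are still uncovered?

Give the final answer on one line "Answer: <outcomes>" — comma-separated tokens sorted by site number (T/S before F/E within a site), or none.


input #1, q=13, t=2: events B1->F, B3->S, B2->F; outcomes B1=F, B2=F, B3=S
input #2, q=4, t=3: events B1->F, B3->S, B2->F; outcomes B1=F, B2=F, B3=S
input #3, q=3, t=1: events B1->T, B3->E, B2->F; outcomes B1=T, B2=F, B3=E
input #4, q=7, t=-1: events B1->F, B3->E, B2->F; outcomes B1=F, B2=F, B3=E
input #5, q=10, t=-1: events B1->F, B3->E, B2->T, B4->T; outcomes B1=F, B2=T, B3=E, B4=T
input #6, q=4, t=0: events B1->F, B3->E, B2->F; outcomes B1=F, B2=F, B3=E
input #7, q=10, t=0: events B1->F, B3->E, B2->T, B4->T; outcomes B1=F, B2=T, B3=E, B4=T
union over the pool: B1=T, B1=F, B2=T, B2=F, B3=S, B3=E, B4=T
uncovered (1 of 8): B4=F
Answer: B4=F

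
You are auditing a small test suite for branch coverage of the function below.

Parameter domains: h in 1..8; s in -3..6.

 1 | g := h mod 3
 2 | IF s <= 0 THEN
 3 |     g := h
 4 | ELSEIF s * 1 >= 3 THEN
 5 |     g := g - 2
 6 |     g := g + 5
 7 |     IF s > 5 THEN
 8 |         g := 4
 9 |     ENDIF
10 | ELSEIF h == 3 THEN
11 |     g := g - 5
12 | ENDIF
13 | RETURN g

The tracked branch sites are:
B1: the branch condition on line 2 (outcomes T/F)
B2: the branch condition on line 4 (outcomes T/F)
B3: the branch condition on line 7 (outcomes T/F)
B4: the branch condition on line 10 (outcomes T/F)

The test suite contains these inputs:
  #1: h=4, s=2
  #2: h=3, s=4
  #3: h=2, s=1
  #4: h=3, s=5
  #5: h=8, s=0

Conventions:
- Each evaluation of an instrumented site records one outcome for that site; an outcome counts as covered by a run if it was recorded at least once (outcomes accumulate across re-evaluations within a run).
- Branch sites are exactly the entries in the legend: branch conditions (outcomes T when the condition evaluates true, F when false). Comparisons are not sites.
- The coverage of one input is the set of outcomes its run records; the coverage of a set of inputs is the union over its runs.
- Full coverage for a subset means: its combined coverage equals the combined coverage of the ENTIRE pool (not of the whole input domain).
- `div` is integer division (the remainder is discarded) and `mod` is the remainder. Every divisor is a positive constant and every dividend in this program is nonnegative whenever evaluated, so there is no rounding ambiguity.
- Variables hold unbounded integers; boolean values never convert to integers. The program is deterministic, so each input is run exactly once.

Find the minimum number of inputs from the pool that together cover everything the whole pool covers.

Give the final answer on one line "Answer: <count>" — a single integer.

test 1 (h=4, s=2) hits B1=F, B2=F, B4=F
test 2 (h=3, s=4) hits B1=F, B2=T, B3=F
test 3 (h=2, s=1) hits B1=F, B2=F, B4=F
test 4 (h=3, s=5) hits B1=F, B2=T, B3=F
test 5 (h=8, s=0) hits B1=T
pool-wide coverage (6 outcomes): B1=T, B1=F, B2=T, B2=F, B3=F, B4=F
no size-1 subset reaches all 6 outcomes (best union: 3/6)
no size-2 subset reaches all 6 outcomes (best union: 5/6)
at size 3, {1, 2, 5} reaches all 6 outcomes; every lexicographically earlier size-3 subset fails

Answer: 3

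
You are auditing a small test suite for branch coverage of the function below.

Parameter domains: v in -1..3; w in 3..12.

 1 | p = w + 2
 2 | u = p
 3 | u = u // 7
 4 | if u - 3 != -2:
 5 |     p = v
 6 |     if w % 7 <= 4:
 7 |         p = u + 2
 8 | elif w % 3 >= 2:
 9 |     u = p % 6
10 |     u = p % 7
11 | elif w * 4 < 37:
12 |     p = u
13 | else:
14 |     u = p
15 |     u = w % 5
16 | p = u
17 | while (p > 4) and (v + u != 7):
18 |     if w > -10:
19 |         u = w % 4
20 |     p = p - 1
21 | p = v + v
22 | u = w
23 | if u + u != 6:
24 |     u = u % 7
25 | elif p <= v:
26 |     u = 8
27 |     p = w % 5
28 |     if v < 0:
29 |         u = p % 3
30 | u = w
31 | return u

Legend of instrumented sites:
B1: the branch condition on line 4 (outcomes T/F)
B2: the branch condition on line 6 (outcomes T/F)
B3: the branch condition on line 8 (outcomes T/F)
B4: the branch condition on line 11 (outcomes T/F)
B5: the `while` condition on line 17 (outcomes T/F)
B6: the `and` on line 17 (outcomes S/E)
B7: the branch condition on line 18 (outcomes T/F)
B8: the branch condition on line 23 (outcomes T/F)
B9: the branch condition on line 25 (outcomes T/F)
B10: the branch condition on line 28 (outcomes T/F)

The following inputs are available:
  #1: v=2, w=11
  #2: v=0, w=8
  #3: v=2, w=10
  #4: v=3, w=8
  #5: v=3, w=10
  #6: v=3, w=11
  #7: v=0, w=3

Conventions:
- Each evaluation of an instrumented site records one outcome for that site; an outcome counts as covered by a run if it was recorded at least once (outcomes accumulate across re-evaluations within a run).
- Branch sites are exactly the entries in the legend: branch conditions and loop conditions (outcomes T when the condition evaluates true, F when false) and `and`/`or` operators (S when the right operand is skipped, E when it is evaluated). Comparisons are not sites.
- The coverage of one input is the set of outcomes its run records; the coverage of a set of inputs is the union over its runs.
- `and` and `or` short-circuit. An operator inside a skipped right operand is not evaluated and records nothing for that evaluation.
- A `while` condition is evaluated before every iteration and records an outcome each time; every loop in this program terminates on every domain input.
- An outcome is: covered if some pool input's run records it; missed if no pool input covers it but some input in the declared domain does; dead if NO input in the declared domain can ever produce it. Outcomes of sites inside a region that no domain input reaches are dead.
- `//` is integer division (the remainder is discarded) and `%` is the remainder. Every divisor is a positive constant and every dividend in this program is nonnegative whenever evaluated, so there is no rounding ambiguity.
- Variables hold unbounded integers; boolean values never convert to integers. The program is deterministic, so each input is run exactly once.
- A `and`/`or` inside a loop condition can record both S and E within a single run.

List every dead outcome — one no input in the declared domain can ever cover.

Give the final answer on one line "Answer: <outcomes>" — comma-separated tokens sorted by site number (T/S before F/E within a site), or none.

sweeping the full domain (50 inputs) for each outcome:
  B7=F: zero occurrences over every domain input -> dead
  reachable outcomes have witnesses, e.g. B1=T (e.g. v=-1, w=3), B1=F (e.g. v=-1, w=5), B2=T (e.g. v=-1, w=3), B2=F (e.g. v=-1, w=12)

Answer: B7=F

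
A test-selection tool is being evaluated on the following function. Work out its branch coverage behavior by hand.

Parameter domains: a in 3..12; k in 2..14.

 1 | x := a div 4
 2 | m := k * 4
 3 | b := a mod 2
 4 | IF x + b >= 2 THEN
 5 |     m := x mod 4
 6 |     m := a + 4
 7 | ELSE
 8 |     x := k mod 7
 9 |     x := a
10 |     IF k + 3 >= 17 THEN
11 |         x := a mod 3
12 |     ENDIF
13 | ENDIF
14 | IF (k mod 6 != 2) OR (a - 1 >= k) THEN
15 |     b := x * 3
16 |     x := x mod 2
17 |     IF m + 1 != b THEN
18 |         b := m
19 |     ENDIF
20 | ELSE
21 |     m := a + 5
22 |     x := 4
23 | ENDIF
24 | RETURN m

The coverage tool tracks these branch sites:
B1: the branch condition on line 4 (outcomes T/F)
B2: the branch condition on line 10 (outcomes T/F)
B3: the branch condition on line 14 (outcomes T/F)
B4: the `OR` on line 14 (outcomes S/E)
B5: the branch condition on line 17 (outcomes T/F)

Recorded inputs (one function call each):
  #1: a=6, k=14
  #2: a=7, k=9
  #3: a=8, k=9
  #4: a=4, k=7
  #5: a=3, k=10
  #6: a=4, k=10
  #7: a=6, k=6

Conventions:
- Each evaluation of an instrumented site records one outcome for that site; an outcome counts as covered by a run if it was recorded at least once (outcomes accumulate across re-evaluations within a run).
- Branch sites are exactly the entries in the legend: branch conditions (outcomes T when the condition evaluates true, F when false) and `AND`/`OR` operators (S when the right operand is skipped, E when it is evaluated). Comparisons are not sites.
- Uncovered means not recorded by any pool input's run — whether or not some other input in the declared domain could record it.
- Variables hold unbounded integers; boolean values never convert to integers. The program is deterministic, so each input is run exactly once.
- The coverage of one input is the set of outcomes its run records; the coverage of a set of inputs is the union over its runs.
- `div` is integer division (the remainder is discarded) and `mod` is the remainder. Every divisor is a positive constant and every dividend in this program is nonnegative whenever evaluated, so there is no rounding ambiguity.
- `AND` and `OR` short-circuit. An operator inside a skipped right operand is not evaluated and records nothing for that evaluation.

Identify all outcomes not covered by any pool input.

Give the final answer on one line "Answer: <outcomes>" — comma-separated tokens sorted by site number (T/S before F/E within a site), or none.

test 1 (a=6, k=14) hits B1=F, B2=T, B3=F, B4=E
test 2 (a=7, k=9) hits B1=T, B3=T, B4=S, B5=T
test 3 (a=8, k=9) hits B1=T, B3=T, B4=S, B5=T
test 4 (a=4, k=7) hits B1=F, B2=F, B3=T, B4=S, B5=T
test 5 (a=3, k=10) hits B1=F, B2=F, B3=T, B4=S, B5=T
test 6 (a=4, k=10) hits B1=F, B2=F, B3=T, B4=S, B5=T
test 7 (a=6, k=6) hits B1=F, B2=F, B3=T, B4=S, B5=T
union over the pool: B1=T, B1=F, B2=T, B2=F, B3=T, B3=F, B4=S, B4=E, B5=T
uncovered (1 of 10): B5=F

Answer: B5=F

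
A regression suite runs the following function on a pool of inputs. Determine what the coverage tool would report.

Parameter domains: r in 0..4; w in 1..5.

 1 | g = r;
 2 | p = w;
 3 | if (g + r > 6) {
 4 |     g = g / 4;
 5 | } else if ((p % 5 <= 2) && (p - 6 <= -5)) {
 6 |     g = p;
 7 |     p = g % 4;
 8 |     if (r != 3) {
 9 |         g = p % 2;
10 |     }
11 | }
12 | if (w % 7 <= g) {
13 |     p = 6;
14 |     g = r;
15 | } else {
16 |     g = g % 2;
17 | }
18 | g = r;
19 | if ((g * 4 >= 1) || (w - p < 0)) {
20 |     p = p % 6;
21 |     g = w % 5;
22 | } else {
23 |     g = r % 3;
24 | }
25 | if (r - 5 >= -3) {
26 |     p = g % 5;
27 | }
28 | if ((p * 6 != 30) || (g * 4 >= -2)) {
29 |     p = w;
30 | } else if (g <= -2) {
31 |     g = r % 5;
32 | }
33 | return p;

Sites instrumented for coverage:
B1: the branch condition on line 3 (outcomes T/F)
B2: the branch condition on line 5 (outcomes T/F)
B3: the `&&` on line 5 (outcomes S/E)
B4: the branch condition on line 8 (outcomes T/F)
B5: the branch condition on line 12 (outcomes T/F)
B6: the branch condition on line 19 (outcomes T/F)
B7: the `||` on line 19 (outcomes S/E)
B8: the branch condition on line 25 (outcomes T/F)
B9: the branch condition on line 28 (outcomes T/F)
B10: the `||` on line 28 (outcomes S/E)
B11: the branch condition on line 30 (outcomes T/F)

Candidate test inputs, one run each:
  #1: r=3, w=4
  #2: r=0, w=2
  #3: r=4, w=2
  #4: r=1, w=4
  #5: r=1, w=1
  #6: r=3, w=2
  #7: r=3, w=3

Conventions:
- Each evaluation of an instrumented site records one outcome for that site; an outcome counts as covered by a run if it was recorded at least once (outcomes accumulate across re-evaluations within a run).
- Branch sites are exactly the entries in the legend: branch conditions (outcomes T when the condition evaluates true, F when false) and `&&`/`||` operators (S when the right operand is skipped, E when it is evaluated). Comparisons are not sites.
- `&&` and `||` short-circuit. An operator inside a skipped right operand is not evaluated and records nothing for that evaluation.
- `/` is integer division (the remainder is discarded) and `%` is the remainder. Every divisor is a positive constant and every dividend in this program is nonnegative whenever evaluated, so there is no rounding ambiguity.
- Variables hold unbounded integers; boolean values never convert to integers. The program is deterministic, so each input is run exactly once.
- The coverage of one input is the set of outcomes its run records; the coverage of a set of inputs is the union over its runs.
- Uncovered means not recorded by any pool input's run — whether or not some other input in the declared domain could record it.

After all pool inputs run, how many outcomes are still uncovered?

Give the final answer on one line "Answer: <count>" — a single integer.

#1 (r=3, w=4) -> B1->F, B3->S, B2->F, B5->F, B7->S, B6->T, B8->T, B10->S, B9->T; covered: B1=F, B2=F, B3=S, B5=F, B6=T, B7=S, B8=T, B9=T, B10=S
#2 (r=0, w=2) -> B1->F, B3->E, B2->F, B5->F, B7->E, B6->F, B8->F, B10->S, B9->T; covered: B1=F, B2=F, B3=E, B5=F, B6=F, B7=E, B8=F, B9=T, B10=S
#3 (r=4, w=2) -> B1->T, B5->F, B7->S, B6->T, B8->T, B10->S, B9->T; covered: B1=T, B5=F, B6=T, B7=S, B8=T, B9=T, B10=S
#4 (r=1, w=4) -> B1->F, B3->S, B2->F, B5->F, B7->S, B6->T, B8->F, B10->S, B9->T; covered: B1=F, B2=F, B3=S, B5=F, B6=T, B7=S, B8=F, B9=T, B10=S
#5 (r=1, w=1) -> B1->F, B3->E, B2->T, B4->T, B5->T, B7->S, B6->T, B8->F, B10->S, B9->T; covered: B1=F, B2=T, B3=E, B4=T, B5=T, B6=T, B7=S, B8=F, B9=T, B10=S
#6 (r=3, w=2) -> B1->F, B3->E, B2->F, B5->T, B7->S, B6->T, B8->T, B10->S, B9->T; covered: B1=F, B2=F, B3=E, B5=T, B6=T, B7=S, B8=T, B9=T, B10=S
#7 (r=3, w=3) -> B1->F, B3->S, B2->F, B5->T, B7->S, B6->T, B8->T, B10->S, B9->T; covered: B1=F, B2=F, B3=S, B5=T, B6=T, B7=S, B8=T, B9=T, B10=S
union over the pool: B1=T, B1=F, B2=T, B2=F, B3=S, B3=E, B4=T, B5=T, B5=F, B6=T, B6=F, B7=S, B7=E, B8=T, B8=F, B9=T, B10=S
uncovered (5 of 22): B4=F, B9=F, B10=E, B11=T, B11=F

Answer: 5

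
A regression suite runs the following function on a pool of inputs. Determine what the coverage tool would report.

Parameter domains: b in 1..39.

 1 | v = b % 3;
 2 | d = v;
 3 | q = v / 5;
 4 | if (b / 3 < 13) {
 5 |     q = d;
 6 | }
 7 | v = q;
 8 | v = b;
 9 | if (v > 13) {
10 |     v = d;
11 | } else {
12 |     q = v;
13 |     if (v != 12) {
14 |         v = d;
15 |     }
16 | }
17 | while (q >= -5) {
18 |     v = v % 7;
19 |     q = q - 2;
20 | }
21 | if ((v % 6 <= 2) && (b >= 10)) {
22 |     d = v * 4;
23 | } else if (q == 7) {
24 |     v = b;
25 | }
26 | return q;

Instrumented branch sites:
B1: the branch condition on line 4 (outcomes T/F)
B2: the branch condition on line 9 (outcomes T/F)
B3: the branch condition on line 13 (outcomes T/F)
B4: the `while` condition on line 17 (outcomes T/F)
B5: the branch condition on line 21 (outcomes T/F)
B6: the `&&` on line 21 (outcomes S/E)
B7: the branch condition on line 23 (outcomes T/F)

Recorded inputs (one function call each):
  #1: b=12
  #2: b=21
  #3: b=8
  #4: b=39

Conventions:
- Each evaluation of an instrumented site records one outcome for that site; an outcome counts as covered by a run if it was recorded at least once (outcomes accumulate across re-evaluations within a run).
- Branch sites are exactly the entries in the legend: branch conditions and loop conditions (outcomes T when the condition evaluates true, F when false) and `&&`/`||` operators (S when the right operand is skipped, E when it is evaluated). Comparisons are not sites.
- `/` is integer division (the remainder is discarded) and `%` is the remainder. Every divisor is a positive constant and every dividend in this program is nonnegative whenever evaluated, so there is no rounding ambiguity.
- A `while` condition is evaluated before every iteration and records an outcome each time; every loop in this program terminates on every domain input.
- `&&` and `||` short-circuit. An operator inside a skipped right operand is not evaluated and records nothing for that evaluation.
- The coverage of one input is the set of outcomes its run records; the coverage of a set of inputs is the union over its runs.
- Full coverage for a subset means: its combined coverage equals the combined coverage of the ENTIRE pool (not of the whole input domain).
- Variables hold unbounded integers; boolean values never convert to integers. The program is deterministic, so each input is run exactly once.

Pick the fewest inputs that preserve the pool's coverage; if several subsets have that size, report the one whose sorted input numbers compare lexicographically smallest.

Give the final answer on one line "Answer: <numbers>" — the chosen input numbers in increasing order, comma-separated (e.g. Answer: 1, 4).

input #1 (b=12): events B1->T, B2->F, B3->F, B4->T, B4->T, B4->T, B4->T, B4->T, B4->T, B4->T, B4->T, B4->T, B4->F, B6->S, ...; covers B1=T, B2=F, B3=F, B4=T, B4=F, B5=F, B6=S, B7=F
input #2 (b=21): events B1->T, B2->T, B4->T, B4->T, B4->T, B4->F, B6->E, B5->T; covers B1=T, B2=T, B4=T, B4=F, B5=T, B6=E
input #3 (b=8): events B1->T, B2->F, B3->T, B4->T, B4->T, B4->T, B4->T, B4->T, B4->T, B4->T, B4->F, B6->E, B5->F, B7->F; covers B1=T, B2=F, B3=T, B4=T, B4=F, B5=F, B6=E, B7=F
input #4 (b=39): events B1->F, B2->T, B4->T, B4->T, B4->T, B4->F, B6->E, B5->T; covers B1=F, B2=T, B4=T, B4=F, B5=T, B6=E
union over all inputs: B1=T, B1=F, B2=T, B2=F, B3=T, B3=F, B4=T, B4=F, B5=T, B5=F, B6=S, B6=E, B7=F (13 outcomes)
checked all size-1 subsets: none covers 13 outcomes (max 8/13)
checked all size-2 subsets: none covers 13 outcomes (max 12/13)
size 3: inputs {1, 3, 4} cover all 13 outcomes, and no lexicographically smaller subset of this size does

Answer: 1, 3, 4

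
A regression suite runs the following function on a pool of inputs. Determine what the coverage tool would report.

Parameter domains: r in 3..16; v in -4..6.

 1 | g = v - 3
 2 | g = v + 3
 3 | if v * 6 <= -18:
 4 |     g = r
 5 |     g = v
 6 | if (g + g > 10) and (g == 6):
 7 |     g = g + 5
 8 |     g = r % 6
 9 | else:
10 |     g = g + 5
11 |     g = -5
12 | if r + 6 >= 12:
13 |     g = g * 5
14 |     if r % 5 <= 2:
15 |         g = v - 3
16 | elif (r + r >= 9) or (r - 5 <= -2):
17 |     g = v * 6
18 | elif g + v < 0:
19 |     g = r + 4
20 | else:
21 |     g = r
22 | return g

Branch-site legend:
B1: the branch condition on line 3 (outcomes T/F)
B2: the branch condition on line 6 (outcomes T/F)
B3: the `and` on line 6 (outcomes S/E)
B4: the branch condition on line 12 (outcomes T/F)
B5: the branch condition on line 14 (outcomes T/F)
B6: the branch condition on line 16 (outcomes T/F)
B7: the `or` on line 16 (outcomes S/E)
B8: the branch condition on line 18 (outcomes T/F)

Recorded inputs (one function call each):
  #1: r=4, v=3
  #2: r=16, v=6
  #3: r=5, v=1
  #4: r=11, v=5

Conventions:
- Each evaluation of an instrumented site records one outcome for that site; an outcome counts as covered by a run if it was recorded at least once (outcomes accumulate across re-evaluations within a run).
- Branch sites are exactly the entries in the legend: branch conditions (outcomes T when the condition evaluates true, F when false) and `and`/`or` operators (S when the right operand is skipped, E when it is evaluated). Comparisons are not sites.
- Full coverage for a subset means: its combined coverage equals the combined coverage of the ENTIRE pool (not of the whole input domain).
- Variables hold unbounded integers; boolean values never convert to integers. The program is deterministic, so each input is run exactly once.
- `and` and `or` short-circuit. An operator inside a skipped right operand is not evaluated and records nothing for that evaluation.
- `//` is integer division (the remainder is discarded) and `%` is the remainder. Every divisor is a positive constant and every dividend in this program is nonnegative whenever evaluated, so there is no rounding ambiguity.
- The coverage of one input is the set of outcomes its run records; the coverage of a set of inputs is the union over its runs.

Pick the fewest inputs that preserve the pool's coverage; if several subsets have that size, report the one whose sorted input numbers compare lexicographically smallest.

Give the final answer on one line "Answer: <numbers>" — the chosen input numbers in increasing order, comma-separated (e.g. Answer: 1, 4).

input #1 (r=4, v=3): covers B1=F, B2=T, B3=E, B4=F, B6=F, B7=E, B8=F
input #2 (r=16, v=6): covers B1=F, B2=F, B3=E, B4=T, B5=T
input #3 (r=5, v=1): covers B1=F, B2=F, B3=S, B4=F, B6=T, B7=S
input #4 (r=11, v=5): covers B1=F, B2=F, B3=E, B4=T, B5=T
union over all inputs: B1=F, B2=T, B2=F, B3=S, B3=E, B4=T, B4=F, B5=T, B6=T, B6=F, B7=S, B7=E, B8=F (13 outcomes)
every size-1 subset falls short of the 13 outcomes (best: 7/13)
every size-2 subset falls short of the 13 outcomes (best: 11/13)
inputs {1, 2, 3} (size 3) cover everything; no size-3 subset with a lexicographically smaller index list covers all 13

Answer: 1, 2, 3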